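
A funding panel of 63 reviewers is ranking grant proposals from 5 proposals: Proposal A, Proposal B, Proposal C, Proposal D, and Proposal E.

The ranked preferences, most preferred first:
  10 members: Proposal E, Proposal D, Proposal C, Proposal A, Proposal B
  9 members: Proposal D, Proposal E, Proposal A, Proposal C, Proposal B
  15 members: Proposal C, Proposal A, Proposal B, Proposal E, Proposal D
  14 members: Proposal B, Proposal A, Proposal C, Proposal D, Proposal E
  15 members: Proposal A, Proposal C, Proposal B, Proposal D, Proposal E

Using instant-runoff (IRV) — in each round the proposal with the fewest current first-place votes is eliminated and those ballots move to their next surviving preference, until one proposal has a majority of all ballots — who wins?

Round 1: Proposal A 15, Proposal B 14, Proposal C 15, Proposal D 9, Proposal E 10. Proposal D eliminated.
Round 2: Proposal A 15, Proposal B 14, Proposal C 15, Proposal E 19. Proposal B eliminated.
Round 3: Proposal A 29, Proposal C 15, Proposal E 19. Proposal C eliminated.
Round 4: Proposal A 44, Proposal E 19. Proposal A has a majority (≥32).

Proposal A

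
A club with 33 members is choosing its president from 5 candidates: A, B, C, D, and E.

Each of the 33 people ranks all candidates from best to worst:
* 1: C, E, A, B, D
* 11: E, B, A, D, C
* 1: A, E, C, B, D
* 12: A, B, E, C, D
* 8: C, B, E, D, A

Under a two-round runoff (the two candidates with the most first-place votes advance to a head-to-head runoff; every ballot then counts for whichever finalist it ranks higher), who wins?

E

Round 1 first-place votes: A 13, B 0, C 9, D 0, E 11. A and E advance.
Runoff: A is ranked above E on 13 ballots, E above A on 20.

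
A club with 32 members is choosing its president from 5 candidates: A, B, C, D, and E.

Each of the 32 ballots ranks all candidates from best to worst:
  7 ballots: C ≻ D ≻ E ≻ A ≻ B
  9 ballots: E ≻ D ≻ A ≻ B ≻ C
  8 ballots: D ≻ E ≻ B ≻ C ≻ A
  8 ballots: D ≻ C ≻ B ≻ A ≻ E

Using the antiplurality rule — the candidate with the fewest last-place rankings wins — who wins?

D

Last-place votes: A 8, B 7, C 9, D 0, E 8.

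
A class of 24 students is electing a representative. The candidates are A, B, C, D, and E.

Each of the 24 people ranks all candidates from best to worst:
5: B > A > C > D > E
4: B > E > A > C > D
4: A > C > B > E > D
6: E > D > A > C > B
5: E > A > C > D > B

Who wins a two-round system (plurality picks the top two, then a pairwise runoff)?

Round 1 first-place votes: A 4, B 9, C 0, D 0, E 11. E and B advance.
Runoff: E is ranked above B on 11 ballots, B above E on 13.

B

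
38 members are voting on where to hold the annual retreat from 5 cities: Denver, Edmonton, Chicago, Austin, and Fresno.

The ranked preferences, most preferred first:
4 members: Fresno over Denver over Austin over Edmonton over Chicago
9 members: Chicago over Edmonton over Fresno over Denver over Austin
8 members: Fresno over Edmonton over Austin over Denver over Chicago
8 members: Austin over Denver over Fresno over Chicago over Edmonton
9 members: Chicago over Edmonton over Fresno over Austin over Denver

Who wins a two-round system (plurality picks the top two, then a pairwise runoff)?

Fresno

Round 1 first-place votes: Denver 0, Edmonton 0, Chicago 18, Austin 8, Fresno 12. Chicago and Fresno advance.
Runoff: Chicago is ranked above Fresno on 18 ballots, Fresno above Chicago on 20.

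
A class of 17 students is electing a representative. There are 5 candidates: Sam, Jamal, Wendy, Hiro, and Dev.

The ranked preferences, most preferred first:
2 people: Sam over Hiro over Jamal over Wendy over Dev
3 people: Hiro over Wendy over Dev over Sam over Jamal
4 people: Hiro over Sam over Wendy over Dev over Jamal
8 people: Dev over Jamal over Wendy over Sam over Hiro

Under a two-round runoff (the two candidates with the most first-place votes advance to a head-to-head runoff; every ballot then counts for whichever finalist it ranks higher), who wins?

Round 1 first-place votes: Sam 2, Jamal 0, Wendy 0, Hiro 7, Dev 8. Dev and Hiro advance.
Runoff: Dev is ranked above Hiro on 8 ballots, Hiro above Dev on 9.

Hiro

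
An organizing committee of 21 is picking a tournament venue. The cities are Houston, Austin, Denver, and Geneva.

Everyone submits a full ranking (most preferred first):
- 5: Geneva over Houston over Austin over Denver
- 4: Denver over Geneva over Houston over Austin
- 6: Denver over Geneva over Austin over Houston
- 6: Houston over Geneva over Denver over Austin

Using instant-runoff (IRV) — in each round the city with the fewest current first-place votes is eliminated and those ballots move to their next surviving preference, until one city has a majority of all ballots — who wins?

Houston

Round 1: Houston 6, Austin 0, Denver 10, Geneva 5. Austin eliminated.
Round 2: Houston 6, Denver 10, Geneva 5. Geneva eliminated.
Round 3: Houston 11, Denver 10. Houston has a majority (≥11).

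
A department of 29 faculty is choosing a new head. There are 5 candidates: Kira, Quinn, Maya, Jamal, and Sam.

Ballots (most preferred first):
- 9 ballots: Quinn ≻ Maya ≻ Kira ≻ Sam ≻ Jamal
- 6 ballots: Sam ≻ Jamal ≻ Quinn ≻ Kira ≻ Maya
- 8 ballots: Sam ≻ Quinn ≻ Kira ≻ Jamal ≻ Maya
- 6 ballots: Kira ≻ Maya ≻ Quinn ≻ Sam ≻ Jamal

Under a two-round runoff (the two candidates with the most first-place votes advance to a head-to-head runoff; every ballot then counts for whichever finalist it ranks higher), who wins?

Round 1 first-place votes: Kira 6, Quinn 9, Maya 0, Jamal 0, Sam 14. Sam and Quinn advance.
Runoff: Sam is ranked above Quinn on 14 ballots, Quinn above Sam on 15.

Quinn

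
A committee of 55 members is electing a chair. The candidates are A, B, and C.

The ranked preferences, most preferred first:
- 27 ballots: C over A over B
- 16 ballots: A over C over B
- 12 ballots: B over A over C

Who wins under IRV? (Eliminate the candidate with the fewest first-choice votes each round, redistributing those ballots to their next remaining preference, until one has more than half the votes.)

Round 1: A 16, B 12, C 27. B eliminated.
Round 2: A 28, C 27. A has a majority (≥28).

A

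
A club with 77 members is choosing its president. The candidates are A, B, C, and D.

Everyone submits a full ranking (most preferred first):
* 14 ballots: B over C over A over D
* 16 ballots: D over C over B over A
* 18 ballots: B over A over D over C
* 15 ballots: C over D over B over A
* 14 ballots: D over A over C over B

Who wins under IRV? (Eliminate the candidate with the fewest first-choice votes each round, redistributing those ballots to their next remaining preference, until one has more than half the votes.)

D

Round 1: A 0, B 32, C 15, D 30. A eliminated.
Round 2: B 32, C 15, D 30. C eliminated.
Round 3: B 32, D 45. D has a majority (≥39).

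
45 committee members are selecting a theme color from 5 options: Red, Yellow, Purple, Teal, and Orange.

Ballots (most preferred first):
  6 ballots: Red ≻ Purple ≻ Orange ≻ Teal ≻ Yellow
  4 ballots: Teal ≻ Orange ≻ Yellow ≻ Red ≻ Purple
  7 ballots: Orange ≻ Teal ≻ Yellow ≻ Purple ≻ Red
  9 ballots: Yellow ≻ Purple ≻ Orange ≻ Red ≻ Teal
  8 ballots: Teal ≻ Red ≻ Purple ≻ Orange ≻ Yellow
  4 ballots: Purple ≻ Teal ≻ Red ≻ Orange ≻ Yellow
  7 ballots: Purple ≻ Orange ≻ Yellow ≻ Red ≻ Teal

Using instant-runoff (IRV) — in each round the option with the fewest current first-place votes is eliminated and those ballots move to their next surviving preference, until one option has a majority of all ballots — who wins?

Round 1: Red 6, Yellow 9, Purple 11, Teal 12, Orange 7. Red eliminated.
Round 2: Yellow 9, Purple 17, Teal 12, Orange 7. Orange eliminated.
Round 3: Yellow 9, Purple 17, Teal 19. Yellow eliminated.
Round 4: Purple 26, Teal 19. Purple has a majority (≥23).

Purple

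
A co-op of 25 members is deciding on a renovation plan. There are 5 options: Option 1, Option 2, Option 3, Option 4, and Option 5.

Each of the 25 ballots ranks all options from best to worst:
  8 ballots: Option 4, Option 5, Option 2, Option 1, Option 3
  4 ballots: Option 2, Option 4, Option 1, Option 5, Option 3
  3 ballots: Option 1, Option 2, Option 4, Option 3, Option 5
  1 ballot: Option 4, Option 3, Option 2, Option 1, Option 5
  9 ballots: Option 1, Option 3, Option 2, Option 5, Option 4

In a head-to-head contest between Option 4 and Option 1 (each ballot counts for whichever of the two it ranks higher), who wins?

Option 4

Option 4 is ranked above Option 1 on 13 ballots; Option 1 above Option 4 on 12.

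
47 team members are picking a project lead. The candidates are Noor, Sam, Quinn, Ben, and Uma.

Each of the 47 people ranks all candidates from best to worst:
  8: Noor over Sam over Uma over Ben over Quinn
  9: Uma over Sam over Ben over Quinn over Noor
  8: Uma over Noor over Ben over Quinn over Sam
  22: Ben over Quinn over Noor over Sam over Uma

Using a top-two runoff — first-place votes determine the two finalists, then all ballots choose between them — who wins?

Uma

Round 1 first-place votes: Noor 8, Sam 0, Quinn 0, Ben 22, Uma 17. Ben and Uma advance.
Runoff: Ben is ranked above Uma on 22 ballots, Uma above Ben on 25.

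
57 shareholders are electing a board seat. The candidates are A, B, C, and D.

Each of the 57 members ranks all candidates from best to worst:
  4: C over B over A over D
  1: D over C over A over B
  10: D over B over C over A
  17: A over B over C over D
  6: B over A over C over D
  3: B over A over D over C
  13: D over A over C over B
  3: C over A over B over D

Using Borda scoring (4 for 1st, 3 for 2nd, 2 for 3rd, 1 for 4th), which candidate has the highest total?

A: 4×2 + 1×2 + 10×1 + 17×4 + 6×3 + 3×3 + 13×3 + 3×3 = 163
B: 4×3 + 1×1 + 10×3 + 17×3 + 6×4 + 3×4 + 13×1 + 3×2 = 149
C: 4×4 + 1×3 + 10×2 + 17×2 + 6×2 + 3×1 + 13×2 + 3×4 = 126
D: 4×1 + 1×4 + 10×4 + 17×1 + 6×1 + 3×2 + 13×4 + 3×1 = 132

A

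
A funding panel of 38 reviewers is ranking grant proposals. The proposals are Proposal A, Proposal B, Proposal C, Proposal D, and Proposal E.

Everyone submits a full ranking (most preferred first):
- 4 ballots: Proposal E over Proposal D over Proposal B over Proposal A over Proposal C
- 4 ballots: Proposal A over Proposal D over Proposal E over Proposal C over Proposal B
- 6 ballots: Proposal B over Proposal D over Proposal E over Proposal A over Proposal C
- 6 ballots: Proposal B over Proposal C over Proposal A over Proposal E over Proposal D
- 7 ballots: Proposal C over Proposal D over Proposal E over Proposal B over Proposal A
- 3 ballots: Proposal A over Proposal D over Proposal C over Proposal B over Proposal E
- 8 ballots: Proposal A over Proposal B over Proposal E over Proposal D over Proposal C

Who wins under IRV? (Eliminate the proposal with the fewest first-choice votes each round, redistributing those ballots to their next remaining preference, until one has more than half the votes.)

Proposal B

Round 1: Proposal A 15, Proposal B 12, Proposal C 7, Proposal D 0, Proposal E 4. Proposal D eliminated.
Round 2: Proposal A 15, Proposal B 12, Proposal C 7, Proposal E 4. Proposal E eliminated.
Round 3: Proposal A 15, Proposal B 16, Proposal C 7. Proposal C eliminated.
Round 4: Proposal A 15, Proposal B 23. Proposal B has a majority (≥20).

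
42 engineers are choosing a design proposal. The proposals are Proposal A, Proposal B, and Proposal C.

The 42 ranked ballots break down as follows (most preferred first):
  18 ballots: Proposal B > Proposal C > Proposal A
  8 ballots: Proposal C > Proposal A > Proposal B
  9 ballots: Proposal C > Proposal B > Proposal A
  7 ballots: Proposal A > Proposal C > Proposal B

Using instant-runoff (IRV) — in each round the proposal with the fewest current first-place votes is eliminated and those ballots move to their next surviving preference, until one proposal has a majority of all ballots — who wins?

Round 1: Proposal A 7, Proposal B 18, Proposal C 17. Proposal A eliminated.
Round 2: Proposal B 18, Proposal C 24. Proposal C has a majority (≥22).

Proposal C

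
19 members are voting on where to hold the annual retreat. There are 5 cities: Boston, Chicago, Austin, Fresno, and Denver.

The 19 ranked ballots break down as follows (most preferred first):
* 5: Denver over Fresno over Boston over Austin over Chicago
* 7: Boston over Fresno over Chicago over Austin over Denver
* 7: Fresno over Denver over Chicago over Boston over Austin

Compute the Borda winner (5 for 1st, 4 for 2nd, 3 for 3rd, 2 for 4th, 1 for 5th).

Fresno

Boston: 5×3 + 7×5 + 7×2 = 64
Chicago: 5×1 + 7×3 + 7×3 = 47
Austin: 5×2 + 7×2 + 7×1 = 31
Fresno: 5×4 + 7×4 + 7×5 = 83
Denver: 5×5 + 7×1 + 7×4 = 60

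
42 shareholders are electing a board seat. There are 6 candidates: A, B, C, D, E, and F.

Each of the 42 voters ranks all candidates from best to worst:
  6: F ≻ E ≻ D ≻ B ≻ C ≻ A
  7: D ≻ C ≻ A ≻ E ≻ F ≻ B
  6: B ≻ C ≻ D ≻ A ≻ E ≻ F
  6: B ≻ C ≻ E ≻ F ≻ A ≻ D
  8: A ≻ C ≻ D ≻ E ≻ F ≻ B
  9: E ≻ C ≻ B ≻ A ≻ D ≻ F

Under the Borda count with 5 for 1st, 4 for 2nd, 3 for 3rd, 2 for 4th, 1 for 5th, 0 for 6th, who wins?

A: 6×0 + 7×3 + 6×2 + 6×1 + 8×5 + 9×2 = 97
B: 6×2 + 7×0 + 6×5 + 6×5 + 8×0 + 9×3 = 99
C: 6×1 + 7×4 + 6×4 + 6×4 + 8×4 + 9×4 = 150
D: 6×3 + 7×5 + 6×3 + 6×0 + 8×3 + 9×1 = 104
E: 6×4 + 7×2 + 6×1 + 6×3 + 8×2 + 9×5 = 123
F: 6×5 + 7×1 + 6×0 + 6×2 + 8×1 + 9×0 = 57

C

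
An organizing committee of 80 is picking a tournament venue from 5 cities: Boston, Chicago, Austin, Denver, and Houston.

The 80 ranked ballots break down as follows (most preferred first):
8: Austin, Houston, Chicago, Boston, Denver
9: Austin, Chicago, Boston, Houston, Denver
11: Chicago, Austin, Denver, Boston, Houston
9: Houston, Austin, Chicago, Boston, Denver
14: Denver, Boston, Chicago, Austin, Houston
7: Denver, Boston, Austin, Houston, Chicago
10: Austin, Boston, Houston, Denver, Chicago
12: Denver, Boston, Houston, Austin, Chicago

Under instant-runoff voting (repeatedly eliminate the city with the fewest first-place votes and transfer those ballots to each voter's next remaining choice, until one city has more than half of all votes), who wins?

Austin

Round 1: Boston 0, Chicago 11, Austin 27, Denver 33, Houston 9. Boston eliminated.
Round 2: Chicago 11, Austin 27, Denver 33, Houston 9. Houston eliminated.
Round 3: Chicago 11, Austin 36, Denver 33. Chicago eliminated.
Round 4: Austin 47, Denver 33. Austin has a majority (≥41).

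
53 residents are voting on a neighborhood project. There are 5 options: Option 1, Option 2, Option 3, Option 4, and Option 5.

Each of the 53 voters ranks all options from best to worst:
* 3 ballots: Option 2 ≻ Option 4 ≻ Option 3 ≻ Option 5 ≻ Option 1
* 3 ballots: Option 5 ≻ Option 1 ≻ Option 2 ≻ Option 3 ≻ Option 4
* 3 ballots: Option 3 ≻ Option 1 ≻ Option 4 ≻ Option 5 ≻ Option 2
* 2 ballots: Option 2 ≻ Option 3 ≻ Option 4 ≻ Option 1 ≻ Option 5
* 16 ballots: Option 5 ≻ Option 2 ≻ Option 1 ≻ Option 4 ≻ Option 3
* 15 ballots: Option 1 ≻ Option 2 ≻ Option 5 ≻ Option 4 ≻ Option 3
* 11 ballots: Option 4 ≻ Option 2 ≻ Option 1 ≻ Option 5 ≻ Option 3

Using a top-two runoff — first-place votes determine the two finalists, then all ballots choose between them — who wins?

Option 1

Round 1 first-place votes: Option 1 15, Option 2 5, Option 3 3, Option 4 11, Option 5 19. Option 5 and Option 1 advance.
Runoff: Option 5 is ranked above Option 1 on 22 ballots, Option 1 above Option 5 on 31.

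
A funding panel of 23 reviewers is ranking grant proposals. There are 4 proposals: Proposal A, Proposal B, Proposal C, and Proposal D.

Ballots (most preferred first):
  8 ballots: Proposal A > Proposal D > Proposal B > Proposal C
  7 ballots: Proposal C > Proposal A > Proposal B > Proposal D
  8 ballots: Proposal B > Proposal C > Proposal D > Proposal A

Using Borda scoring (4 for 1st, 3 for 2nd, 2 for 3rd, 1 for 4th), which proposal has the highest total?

Proposal B

Proposal A: 8×4 + 7×3 + 8×1 = 61
Proposal B: 8×2 + 7×2 + 8×4 = 62
Proposal C: 8×1 + 7×4 + 8×3 = 60
Proposal D: 8×3 + 7×1 + 8×2 = 47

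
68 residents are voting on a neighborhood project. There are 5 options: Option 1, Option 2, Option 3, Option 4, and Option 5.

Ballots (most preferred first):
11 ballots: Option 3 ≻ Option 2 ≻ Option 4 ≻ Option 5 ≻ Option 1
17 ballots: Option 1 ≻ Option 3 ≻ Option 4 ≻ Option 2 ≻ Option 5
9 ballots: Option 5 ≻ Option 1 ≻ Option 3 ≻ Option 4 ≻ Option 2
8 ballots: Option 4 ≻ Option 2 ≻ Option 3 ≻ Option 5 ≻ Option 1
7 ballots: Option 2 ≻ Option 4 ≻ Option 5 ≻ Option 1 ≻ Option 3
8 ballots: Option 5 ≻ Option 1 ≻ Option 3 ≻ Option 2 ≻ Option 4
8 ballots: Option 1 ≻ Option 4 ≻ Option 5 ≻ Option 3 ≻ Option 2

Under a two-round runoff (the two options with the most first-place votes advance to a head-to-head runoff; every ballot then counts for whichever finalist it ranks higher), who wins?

Option 5

Round 1 first-place votes: Option 1 25, Option 2 7, Option 3 11, Option 4 8, Option 5 17. Option 1 and Option 5 advance.
Runoff: Option 1 is ranked above Option 5 on 25 ballots, Option 5 above Option 1 on 43.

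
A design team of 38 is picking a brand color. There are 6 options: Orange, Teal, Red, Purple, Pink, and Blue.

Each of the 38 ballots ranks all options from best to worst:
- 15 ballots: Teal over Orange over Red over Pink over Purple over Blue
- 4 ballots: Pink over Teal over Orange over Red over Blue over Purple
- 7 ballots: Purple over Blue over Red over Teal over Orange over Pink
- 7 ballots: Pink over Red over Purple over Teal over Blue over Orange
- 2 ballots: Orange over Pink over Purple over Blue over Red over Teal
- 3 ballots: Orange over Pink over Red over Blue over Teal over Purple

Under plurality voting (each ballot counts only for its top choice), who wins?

First-place votes: Orange 5, Teal 15, Red 0, Purple 7, Pink 11, Blue 0.

Teal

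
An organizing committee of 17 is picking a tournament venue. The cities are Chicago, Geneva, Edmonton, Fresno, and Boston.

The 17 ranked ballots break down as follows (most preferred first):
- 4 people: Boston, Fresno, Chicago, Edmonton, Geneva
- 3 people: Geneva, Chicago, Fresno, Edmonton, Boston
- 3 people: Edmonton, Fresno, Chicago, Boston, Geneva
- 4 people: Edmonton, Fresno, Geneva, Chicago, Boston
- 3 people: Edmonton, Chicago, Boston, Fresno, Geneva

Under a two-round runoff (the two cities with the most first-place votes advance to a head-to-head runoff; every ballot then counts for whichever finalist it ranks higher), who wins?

Edmonton

Round 1 first-place votes: Chicago 0, Geneva 3, Edmonton 10, Fresno 0, Boston 4. Edmonton and Boston advance.
Runoff: Edmonton is ranked above Boston on 13 ballots, Boston above Edmonton on 4.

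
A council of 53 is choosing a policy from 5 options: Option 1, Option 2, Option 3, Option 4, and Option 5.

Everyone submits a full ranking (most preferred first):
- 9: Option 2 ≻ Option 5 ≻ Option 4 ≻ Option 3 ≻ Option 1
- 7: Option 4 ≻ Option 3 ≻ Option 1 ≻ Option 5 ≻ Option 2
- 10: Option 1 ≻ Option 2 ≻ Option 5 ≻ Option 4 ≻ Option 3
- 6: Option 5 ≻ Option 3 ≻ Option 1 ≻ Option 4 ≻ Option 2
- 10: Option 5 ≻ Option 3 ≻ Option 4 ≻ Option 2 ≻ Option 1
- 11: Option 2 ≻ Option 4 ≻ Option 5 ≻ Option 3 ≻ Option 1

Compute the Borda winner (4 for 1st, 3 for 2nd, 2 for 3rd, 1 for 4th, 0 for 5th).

Option 1: 9×0 + 7×2 + 10×4 + 6×2 + 10×0 + 11×0 = 66
Option 2: 9×4 + 7×0 + 10×3 + 6×0 + 10×1 + 11×4 = 120
Option 3: 9×1 + 7×3 + 10×0 + 6×3 + 10×3 + 11×1 = 89
Option 4: 9×2 + 7×4 + 10×1 + 6×1 + 10×2 + 11×3 = 115
Option 5: 9×3 + 7×1 + 10×2 + 6×4 + 10×4 + 11×2 = 140

Option 5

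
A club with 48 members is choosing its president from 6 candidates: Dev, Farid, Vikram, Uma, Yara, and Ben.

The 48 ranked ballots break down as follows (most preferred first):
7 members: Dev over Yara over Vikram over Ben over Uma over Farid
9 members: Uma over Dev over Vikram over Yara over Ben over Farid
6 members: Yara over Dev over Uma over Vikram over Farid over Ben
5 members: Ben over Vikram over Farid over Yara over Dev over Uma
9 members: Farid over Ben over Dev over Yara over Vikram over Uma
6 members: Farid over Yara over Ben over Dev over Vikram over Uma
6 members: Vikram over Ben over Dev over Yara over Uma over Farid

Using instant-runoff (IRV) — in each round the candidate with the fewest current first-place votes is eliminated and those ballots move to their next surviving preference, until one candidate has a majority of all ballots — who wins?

Dev

Round 1: Dev 7, Farid 15, Vikram 6, Uma 9, Yara 6, Ben 5. Ben eliminated.
Round 2: Dev 7, Farid 15, Vikram 11, Uma 9, Yara 6. Yara eliminated.
Round 3: Dev 13, Farid 15, Vikram 11, Uma 9. Uma eliminated.
Round 4: Dev 22, Farid 15, Vikram 11. Vikram eliminated.
Round 5: Dev 28, Farid 20. Dev has a majority (≥25).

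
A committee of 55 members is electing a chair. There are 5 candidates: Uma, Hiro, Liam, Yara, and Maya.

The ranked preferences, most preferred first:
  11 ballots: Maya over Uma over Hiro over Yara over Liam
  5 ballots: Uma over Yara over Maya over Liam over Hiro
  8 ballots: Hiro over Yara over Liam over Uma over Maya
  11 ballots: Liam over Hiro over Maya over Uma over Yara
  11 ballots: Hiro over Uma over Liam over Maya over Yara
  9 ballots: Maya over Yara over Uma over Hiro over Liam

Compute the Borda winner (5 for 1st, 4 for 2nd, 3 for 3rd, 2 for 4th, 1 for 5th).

Hiro

Uma: 11×4 + 5×5 + 8×2 + 11×2 + 11×4 + 9×3 = 178
Hiro: 11×3 + 5×1 + 8×5 + 11×4 + 11×5 + 9×2 = 195
Liam: 11×1 + 5×2 + 8×3 + 11×5 + 11×3 + 9×1 = 142
Yara: 11×2 + 5×4 + 8×4 + 11×1 + 11×1 + 9×4 = 132
Maya: 11×5 + 5×3 + 8×1 + 11×3 + 11×2 + 9×5 = 178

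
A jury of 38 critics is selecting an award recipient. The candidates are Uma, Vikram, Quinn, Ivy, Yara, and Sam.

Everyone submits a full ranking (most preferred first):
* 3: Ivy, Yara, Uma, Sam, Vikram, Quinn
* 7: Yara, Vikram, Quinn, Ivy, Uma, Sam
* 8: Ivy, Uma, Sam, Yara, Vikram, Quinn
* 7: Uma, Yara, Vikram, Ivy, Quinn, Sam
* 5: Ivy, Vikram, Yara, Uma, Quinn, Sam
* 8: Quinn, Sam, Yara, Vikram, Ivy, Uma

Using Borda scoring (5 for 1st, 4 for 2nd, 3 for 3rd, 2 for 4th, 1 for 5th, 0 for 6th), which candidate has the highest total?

Yara

Uma: 3×3 + 7×1 + 8×4 + 7×5 + 5×2 + 8×0 = 93
Vikram: 3×1 + 7×4 + 8×1 + 7×3 + 5×4 + 8×2 = 96
Quinn: 3×0 + 7×3 + 8×0 + 7×1 + 5×1 + 8×5 = 73
Ivy: 3×5 + 7×2 + 8×5 + 7×2 + 5×5 + 8×1 = 116
Yara: 3×4 + 7×5 + 8×2 + 7×4 + 5×3 + 8×3 = 130
Sam: 3×2 + 7×0 + 8×3 + 7×0 + 5×0 + 8×4 = 62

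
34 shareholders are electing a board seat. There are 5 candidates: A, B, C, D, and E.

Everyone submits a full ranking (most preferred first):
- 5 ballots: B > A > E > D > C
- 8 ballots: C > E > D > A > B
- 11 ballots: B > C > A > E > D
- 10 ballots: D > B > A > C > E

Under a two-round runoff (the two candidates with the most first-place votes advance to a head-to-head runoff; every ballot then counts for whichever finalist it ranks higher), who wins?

D

Round 1 first-place votes: A 0, B 16, C 8, D 10, E 0. B and D advance.
Runoff: B is ranked above D on 16 ballots, D above B on 18.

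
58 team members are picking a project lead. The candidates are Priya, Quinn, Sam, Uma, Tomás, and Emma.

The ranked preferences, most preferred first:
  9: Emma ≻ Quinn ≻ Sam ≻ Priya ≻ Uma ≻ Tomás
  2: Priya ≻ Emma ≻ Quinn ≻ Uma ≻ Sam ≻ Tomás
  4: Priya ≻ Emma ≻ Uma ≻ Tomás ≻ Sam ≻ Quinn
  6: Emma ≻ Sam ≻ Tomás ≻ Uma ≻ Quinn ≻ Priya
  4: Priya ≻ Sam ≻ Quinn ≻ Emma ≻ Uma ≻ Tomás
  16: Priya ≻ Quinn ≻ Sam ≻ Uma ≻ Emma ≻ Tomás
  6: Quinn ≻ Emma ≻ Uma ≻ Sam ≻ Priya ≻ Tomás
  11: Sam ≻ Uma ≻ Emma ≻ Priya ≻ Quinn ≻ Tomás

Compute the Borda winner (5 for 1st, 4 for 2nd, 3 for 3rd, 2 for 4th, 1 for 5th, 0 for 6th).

Priya: 9×2 + 2×5 + 4×5 + 6×0 + 4×5 + 16×5 + 6×1 + 11×2 = 176
Quinn: 9×4 + 2×3 + 4×0 + 6×1 + 4×3 + 16×4 + 6×5 + 11×1 = 165
Sam: 9×3 + 2×1 + 4×1 + 6×4 + 4×4 + 16×3 + 6×2 + 11×5 = 188
Uma: 9×1 + 2×2 + 4×3 + 6×2 + 4×1 + 16×2 + 6×3 + 11×4 = 135
Tomás: 9×0 + 2×0 + 4×2 + 6×3 + 4×0 + 16×0 + 6×0 + 11×0 = 26
Emma: 9×5 + 2×4 + 4×4 + 6×5 + 4×2 + 16×1 + 6×4 + 11×3 = 180

Sam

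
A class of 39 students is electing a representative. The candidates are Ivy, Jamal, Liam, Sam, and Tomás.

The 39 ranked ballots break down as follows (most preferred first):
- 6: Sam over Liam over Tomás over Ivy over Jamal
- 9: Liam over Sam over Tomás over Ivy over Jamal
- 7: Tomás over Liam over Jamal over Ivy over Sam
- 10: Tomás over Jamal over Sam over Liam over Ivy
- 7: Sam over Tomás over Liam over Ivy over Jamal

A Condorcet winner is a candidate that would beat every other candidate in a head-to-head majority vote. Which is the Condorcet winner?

Sam vs Ivy: 32–7
Sam vs Jamal: 22–17
Sam vs Liam: 23–16
Sam vs Tomás: 22–17
Sam beats every other candidate.

Sam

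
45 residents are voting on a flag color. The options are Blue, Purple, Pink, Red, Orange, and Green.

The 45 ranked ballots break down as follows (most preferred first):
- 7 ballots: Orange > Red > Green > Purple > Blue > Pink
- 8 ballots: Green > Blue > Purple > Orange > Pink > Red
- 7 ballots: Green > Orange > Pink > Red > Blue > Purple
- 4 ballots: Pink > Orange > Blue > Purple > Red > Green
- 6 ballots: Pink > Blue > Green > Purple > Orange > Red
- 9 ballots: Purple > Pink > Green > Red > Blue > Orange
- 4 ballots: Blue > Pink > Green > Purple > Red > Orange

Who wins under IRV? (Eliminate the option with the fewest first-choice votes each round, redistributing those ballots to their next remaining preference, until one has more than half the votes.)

Round 1: Blue 4, Purple 9, Pink 10, Red 0, Orange 7, Green 15. Red eliminated.
Round 2: Blue 4, Purple 9, Pink 10, Orange 7, Green 15. Blue eliminated.
Round 3: Purple 9, Pink 14, Orange 7, Green 15. Orange eliminated.
Round 4: Purple 9, Pink 14, Green 22. Purple eliminated.
Round 5: Pink 23, Green 22. Pink has a majority (≥23).

Pink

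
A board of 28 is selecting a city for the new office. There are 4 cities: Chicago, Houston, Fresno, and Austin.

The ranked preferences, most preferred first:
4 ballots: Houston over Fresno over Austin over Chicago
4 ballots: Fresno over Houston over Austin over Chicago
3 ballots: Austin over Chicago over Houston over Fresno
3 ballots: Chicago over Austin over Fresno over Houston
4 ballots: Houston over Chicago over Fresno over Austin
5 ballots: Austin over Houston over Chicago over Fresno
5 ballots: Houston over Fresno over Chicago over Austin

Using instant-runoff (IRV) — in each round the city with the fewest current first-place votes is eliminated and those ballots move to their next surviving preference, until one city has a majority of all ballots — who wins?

Houston

Round 1: Chicago 3, Houston 13, Fresno 4, Austin 8. Chicago eliminated.
Round 2: Houston 13, Fresno 4, Austin 11. Fresno eliminated.
Round 3: Houston 17, Austin 11. Houston has a majority (≥15).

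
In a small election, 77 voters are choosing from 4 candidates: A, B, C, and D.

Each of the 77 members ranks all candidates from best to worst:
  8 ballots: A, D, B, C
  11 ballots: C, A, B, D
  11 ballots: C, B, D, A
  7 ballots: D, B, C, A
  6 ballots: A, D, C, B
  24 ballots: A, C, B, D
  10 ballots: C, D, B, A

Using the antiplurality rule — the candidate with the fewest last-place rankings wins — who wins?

B

Last-place votes: A 28, B 6, C 8, D 35.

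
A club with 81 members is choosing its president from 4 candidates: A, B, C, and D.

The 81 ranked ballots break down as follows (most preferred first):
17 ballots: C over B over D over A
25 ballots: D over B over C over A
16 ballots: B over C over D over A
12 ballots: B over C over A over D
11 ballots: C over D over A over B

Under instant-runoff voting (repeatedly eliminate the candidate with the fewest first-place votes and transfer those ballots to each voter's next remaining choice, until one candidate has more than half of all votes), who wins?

Round 1: A 0, B 28, C 28, D 25. A eliminated.
Round 2: B 28, C 28, D 25. D eliminated.
Round 3: B 53, C 28. B has a majority (≥41).

B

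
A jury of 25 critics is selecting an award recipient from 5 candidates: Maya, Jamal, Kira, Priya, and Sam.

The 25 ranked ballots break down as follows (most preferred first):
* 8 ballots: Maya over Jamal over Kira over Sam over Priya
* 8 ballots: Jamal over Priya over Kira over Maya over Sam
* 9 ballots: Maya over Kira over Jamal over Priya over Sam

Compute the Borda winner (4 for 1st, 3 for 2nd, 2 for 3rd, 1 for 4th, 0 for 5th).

Maya: 8×4 + 8×1 + 9×4 = 76
Jamal: 8×3 + 8×4 + 9×2 = 74
Kira: 8×2 + 8×2 + 9×3 = 59
Priya: 8×0 + 8×3 + 9×1 = 33
Sam: 8×1 + 8×0 + 9×0 = 8

Maya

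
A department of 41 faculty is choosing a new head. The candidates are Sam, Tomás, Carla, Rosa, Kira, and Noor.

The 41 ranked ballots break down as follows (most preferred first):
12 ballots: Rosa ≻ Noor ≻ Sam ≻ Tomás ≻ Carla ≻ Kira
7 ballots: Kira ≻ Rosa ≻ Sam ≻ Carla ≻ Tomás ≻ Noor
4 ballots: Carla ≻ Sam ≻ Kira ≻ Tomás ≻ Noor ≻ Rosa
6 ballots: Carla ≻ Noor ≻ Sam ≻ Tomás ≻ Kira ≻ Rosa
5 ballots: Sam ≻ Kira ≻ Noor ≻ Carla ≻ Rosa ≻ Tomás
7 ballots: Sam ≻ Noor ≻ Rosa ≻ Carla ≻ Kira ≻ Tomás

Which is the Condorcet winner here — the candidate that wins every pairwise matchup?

Sam

Sam vs Tomás: 41–0
Sam vs Carla: 31–10
Sam vs Rosa: 22–19
Sam vs Kira: 34–7
Sam vs Noor: 23–18
Sam beats every other candidate.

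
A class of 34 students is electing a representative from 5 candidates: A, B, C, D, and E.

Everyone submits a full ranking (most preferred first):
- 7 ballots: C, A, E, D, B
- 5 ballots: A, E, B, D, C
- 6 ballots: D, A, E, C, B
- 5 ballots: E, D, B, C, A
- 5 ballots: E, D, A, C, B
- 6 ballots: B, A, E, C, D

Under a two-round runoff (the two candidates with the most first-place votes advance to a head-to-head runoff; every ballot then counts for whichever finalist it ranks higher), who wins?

Round 1 first-place votes: A 5, B 6, C 7, D 6, E 10. E and C advance.
Runoff: E is ranked above C on 27 ballots, C above E on 7.

E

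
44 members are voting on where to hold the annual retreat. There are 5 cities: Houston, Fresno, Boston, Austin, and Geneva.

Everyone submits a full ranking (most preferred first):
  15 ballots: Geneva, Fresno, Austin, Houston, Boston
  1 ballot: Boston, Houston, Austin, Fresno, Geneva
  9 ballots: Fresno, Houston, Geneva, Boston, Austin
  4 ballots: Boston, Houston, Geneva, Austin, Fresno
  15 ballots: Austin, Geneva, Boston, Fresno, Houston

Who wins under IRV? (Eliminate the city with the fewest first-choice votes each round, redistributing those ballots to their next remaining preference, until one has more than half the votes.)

Round 1: Houston 0, Fresno 9, Boston 5, Austin 15, Geneva 15. Houston eliminated.
Round 2: Fresno 9, Boston 5, Austin 15, Geneva 15. Boston eliminated.
Round 3: Fresno 9, Austin 16, Geneva 19. Fresno eliminated.
Round 4: Austin 16, Geneva 28. Geneva has a majority (≥23).

Geneva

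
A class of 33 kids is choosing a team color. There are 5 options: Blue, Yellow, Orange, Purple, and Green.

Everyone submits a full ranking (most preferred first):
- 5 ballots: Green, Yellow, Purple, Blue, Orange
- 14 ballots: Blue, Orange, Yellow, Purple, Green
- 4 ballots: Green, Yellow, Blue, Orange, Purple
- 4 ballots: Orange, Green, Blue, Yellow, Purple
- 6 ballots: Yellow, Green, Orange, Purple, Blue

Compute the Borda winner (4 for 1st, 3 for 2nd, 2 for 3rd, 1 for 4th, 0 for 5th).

Blue: 5×1 + 14×4 + 4×2 + 4×2 + 6×0 = 77
Yellow: 5×3 + 14×2 + 4×3 + 4×1 + 6×4 = 83
Orange: 5×0 + 14×3 + 4×1 + 4×4 + 6×2 = 74
Purple: 5×2 + 14×1 + 4×0 + 4×0 + 6×1 = 30
Green: 5×4 + 14×0 + 4×4 + 4×3 + 6×3 = 66

Yellow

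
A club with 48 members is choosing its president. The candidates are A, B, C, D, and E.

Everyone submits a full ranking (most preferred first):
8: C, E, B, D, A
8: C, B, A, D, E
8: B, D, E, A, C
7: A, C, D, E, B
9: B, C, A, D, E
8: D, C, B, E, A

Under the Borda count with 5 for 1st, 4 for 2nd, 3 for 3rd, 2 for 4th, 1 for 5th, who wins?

C

A: 8×1 + 8×3 + 8×2 + 7×5 + 9×3 + 8×1 = 118
B: 8×3 + 8×4 + 8×5 + 7×1 + 9×5 + 8×3 = 172
C: 8×5 + 8×5 + 8×1 + 7×4 + 9×4 + 8×4 = 184
D: 8×2 + 8×2 + 8×4 + 7×3 + 9×2 + 8×5 = 143
E: 8×4 + 8×1 + 8×3 + 7×2 + 9×1 + 8×2 = 103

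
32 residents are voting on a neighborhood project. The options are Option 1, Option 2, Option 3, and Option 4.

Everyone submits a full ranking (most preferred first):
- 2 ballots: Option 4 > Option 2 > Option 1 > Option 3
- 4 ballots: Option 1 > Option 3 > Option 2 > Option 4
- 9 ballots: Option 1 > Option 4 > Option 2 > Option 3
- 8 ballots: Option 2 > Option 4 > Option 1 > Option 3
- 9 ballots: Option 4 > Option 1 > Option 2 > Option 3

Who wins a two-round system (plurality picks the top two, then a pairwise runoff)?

Option 4

Round 1 first-place votes: Option 1 13, Option 2 8, Option 3 0, Option 4 11. Option 1 and Option 4 advance.
Runoff: Option 1 is ranked above Option 4 on 13 ballots, Option 4 above Option 1 on 19.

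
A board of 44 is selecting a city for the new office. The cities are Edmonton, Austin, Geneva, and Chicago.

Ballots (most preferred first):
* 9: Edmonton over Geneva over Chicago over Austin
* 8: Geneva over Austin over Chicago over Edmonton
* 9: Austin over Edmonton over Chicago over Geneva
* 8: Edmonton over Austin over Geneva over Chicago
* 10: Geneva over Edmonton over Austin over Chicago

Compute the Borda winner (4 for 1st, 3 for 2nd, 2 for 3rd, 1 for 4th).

Edmonton: 9×4 + 8×1 + 9×3 + 8×4 + 10×3 = 133
Austin: 9×1 + 8×3 + 9×4 + 8×3 + 10×2 = 113
Geneva: 9×3 + 8×4 + 9×1 + 8×2 + 10×4 = 124
Chicago: 9×2 + 8×2 + 9×2 + 8×1 + 10×1 = 70

Edmonton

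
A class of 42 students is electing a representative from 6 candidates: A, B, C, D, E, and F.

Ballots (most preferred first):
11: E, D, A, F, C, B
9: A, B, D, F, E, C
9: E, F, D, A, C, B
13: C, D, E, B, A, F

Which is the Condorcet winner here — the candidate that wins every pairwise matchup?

D

D vs A: 33–9
D vs B: 33–9
D vs C: 29–13
D vs E: 22–20
D vs F: 33–9
D beats every other candidate.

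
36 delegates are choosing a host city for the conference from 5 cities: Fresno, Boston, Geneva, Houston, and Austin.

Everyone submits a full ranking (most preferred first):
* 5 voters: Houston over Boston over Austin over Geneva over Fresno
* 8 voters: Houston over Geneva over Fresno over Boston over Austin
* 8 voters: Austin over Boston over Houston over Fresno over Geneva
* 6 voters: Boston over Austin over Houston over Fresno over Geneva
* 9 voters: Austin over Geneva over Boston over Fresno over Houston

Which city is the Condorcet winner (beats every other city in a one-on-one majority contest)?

Boston vs Fresno: 28–8
Boston vs Geneva: 19–17
Boston vs Houston: 23–13
Boston vs Austin: 19–17
Boston beats every other city.

Boston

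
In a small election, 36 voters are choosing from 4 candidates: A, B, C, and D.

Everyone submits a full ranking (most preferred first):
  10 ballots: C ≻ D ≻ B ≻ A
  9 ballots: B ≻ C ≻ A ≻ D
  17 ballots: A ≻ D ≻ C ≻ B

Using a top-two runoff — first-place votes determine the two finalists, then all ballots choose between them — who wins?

C

Round 1 first-place votes: A 17, B 9, C 10, D 0. A and C advance.
Runoff: A is ranked above C on 17 ballots, C above A on 19.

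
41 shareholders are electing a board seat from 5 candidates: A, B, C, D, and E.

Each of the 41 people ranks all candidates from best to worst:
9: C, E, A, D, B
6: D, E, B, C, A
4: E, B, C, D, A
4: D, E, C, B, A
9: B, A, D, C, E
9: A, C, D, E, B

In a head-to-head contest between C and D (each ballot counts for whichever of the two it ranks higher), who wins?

C

C is ranked above D on 22 ballots; D above C on 19.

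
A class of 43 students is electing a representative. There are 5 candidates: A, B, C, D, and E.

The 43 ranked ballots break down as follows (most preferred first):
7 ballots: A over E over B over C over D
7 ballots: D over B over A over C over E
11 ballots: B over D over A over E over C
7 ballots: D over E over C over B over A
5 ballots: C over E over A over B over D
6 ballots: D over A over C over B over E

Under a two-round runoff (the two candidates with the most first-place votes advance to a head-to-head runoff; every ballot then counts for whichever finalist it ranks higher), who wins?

B

Round 1 first-place votes: A 7, B 11, C 5, D 20, E 0. D and B advance.
Runoff: D is ranked above B on 20 ballots, B above D on 23.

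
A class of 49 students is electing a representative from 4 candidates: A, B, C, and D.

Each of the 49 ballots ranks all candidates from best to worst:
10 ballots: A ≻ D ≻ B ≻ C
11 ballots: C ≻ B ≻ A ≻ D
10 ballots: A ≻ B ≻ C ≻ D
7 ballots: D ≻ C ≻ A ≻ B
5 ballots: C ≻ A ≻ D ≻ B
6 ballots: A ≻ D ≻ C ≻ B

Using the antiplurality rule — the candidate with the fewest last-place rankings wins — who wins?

A

Last-place votes: A 0, B 18, C 10, D 21.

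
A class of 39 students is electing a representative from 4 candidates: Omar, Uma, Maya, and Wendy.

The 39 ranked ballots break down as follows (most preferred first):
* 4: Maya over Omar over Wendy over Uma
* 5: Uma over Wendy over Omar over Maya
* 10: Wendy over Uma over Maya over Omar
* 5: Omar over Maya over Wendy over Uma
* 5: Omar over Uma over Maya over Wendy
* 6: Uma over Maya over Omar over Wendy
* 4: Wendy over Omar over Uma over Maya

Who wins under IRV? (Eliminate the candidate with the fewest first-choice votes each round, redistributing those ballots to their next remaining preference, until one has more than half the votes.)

Round 1: Omar 10, Uma 11, Maya 4, Wendy 14. Maya eliminated.
Round 2: Omar 14, Uma 11, Wendy 14. Uma eliminated.
Round 3: Omar 20, Wendy 19. Omar has a majority (≥20).

Omar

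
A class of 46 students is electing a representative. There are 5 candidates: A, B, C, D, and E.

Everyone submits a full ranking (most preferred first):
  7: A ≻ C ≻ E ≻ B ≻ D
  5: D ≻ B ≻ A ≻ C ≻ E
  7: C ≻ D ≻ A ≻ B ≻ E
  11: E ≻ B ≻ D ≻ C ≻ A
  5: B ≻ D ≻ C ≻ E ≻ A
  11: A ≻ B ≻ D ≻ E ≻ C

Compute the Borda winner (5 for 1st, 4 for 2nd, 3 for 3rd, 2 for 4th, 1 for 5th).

A: 7×5 + 5×3 + 7×3 + 11×1 + 5×1 + 11×5 = 142
B: 7×2 + 5×4 + 7×2 + 11×4 + 5×5 + 11×4 = 161
C: 7×4 + 5×2 + 7×5 + 11×2 + 5×3 + 11×1 = 121
D: 7×1 + 5×5 + 7×4 + 11×3 + 5×4 + 11×3 = 146
E: 7×3 + 5×1 + 7×1 + 11×5 + 5×2 + 11×2 = 120

B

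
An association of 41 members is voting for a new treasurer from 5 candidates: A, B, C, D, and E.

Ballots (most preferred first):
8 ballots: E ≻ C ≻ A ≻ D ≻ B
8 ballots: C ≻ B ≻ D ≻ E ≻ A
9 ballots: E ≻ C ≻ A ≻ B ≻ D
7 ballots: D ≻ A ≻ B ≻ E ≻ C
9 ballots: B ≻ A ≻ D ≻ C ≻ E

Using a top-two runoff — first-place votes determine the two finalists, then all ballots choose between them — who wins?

B

Round 1 first-place votes: A 0, B 9, C 8, D 7, E 17. E and B advance.
Runoff: E is ranked above B on 17 ballots, B above E on 24.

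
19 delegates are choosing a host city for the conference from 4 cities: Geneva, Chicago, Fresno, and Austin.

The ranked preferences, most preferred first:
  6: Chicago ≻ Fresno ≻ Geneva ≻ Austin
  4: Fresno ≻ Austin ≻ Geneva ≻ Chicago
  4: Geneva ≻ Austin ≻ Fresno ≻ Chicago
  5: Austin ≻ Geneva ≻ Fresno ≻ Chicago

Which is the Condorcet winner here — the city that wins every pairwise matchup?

Fresno

Fresno vs Geneva: 10–9
Fresno vs Chicago: 13–6
Fresno vs Austin: 10–9
Fresno beats every other city.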